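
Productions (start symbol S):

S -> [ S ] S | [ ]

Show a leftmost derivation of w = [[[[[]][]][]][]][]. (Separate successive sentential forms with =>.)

S => [S]S => [[S]S]S => [[[S]S]S]S => [[[[S]S]S]S]S => [[[[[]]S]S]S]S => [[[[[]][]]S]S]S => [[[[[]][]][]]S]S => [[[[[]][]][]][]]S => [[[[[]][]][]][]][]

S => [S]S   [S -> [ S ] S]
[S]S => [[S]S]S   [S -> [ S ] S]
[[S]S]S => [[[S]S]S]S   [S -> [ S ] S]
[[[S]S]S]S => [[[[S]S]S]S]S   [S -> [ S ] S]
[[[[S]S]S]S]S => [[[[[]]S]S]S]S   [S -> [ ]]
[[[[[]]S]S]S]S => [[[[[]][]]S]S]S   [S -> [ ]]
[[[[[]][]]S]S]S => [[[[[]][]][]]S]S   [S -> [ ]]
[[[[[]][]][]]S]S => [[[[[]][]][]][]]S   [S -> [ ]]
[[[[[]][]][]][]]S => [[[[[]][]][]][]][]   [S -> [ ]]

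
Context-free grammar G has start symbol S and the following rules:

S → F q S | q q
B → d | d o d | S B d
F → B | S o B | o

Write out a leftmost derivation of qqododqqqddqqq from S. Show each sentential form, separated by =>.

S=>FqS=>SoBqS=>qqoBqS=>qqoSBdqS=>qqoFqSBdqS=>qqoBqSBdqS=>qqododqSBdqS=>qqododqqqBdqS=>qqododqqqddqS=>qqododqqqddqqq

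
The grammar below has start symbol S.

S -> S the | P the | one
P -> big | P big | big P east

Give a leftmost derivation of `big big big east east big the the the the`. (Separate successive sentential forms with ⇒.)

S ⇒ S the ⇒ S the the ⇒ S the the the ⇒ P the the the the ⇒ P big the the the the ⇒ big P east big the the the the ⇒ big big P east east big the the the the ⇒ big big big east east big the the the the

S ⇒ S the   [S -> S the]
S the ⇒ S the the   [S -> S the]
S the the ⇒ S the the the   [S -> S the]
S the the the ⇒ P the the the the   [S -> P the]
P the the the the ⇒ P big the the the the   [P -> P big]
P big the the the the ⇒ big P east big the the the the   [P -> big P east]
big P east big the the the the ⇒ big big P east east big the the the the   [P -> big P east]
big big P east east big the the the the ⇒ big big big east east big the the the the   [P -> big]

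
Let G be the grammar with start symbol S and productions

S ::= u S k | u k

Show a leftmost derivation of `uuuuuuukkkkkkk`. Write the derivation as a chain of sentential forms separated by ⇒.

S ⇒ uSk   [S ::= u S k]
uSk ⇒ uuSkk   [S ::= u S k]
uuSkk ⇒ uuuSkkk   [S ::= u S k]
uuuSkkk ⇒ uuuuSkkkk   [S ::= u S k]
uuuuSkkkk ⇒ uuuuuSkkkkk   [S ::= u S k]
uuuuuSkkkkk ⇒ uuuuuuSkkkkkk   [S ::= u S k]
uuuuuuSkkkkkk ⇒ uuuuuuukkkkkkk   [S ::= u k]

S⇒uSk⇒uuSkk⇒uuuSkkk⇒uuuuSkkkk⇒uuuuuSkkkkk⇒uuuuuuSkkkkkk⇒uuuuuuukkkkkkk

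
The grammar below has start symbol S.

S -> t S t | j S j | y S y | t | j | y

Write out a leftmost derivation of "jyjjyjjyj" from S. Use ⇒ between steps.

S ⇒ jSj ⇒ jySyj ⇒ jyjSjyj ⇒ jyjjSjjyj ⇒ jyjjyjjyj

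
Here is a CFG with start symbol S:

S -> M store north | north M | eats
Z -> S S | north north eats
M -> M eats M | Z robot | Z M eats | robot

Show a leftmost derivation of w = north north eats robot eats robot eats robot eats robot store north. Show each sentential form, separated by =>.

S => M store north   [S -> M store north]
M store north => M eats M store north   [M -> M eats M]
M eats M store north => M eats M eats M store north   [M -> M eats M]
M eats M eats M store north => M eats M eats M eats M store north   [M -> M eats M]
M eats M eats M eats M store north => Z robot eats M eats M eats M store north   [M -> Z robot]
Z robot eats M eats M eats M store north => north north eats robot eats M eats M eats M store north   [Z -> north north eats]
north north eats robot eats M eats M eats M store north => north north eats robot eats robot eats M eats M store north   [M -> robot]
north north eats robot eats robot eats M eats M store north => north north eats robot eats robot eats robot eats M store north   [M -> robot]
north north eats robot eats robot eats robot eats M store north => north north eats robot eats robot eats robot eats robot store north   [M -> robot]

S => M store north => M eats M store north => M eats M eats M store north => M eats M eats M eats M store north => Z robot eats M eats M eats M store north => north north eats robot eats M eats M eats M store north => north north eats robot eats robot eats M eats M store north => north north eats robot eats robot eats robot eats M store north => north north eats robot eats robot eats robot eats robot store north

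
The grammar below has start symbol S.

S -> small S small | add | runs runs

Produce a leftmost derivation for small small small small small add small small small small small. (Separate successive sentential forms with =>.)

S => small S small => small small S small small => small small small S small small small => small small small small S small small small small => small small small small small S small small small small small => small small small small small add small small small small small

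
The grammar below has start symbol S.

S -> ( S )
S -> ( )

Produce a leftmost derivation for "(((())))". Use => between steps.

S => (S) => ((S)) => (((S))) => (((())))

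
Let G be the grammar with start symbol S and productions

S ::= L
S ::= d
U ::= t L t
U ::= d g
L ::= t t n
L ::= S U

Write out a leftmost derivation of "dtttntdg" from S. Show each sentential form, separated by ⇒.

S⇒L⇒SU⇒LU⇒SUU⇒dUU⇒dtLtU⇒dtttntU⇒dtttntdg

S ⇒ L   [S ::= L]
L ⇒ SU   [L ::= S U]
SU ⇒ LU   [S ::= L]
LU ⇒ SUU   [L ::= S U]
SUU ⇒ dUU   [S ::= d]
dUU ⇒ dtLtU   [U ::= t L t]
dtLtU ⇒ dtttntU   [L ::= t t n]
dtttntU ⇒ dtttntdg   [U ::= d g]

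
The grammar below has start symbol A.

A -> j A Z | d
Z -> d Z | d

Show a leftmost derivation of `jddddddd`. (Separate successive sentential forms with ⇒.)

A⇒jAZ⇒jdZ⇒jddZ⇒jdddZ⇒jddddZ⇒jdddddZ⇒jddddddZ⇒jddddddd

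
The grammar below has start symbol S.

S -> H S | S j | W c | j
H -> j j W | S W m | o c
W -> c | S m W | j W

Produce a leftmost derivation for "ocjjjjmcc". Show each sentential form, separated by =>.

S => Wc => SmWc => SjmWc => SjjmWc => SjjjmWc => HSjjjmWc => ocSjjjmWc => ocjjjjmWc => ocjjjjmcc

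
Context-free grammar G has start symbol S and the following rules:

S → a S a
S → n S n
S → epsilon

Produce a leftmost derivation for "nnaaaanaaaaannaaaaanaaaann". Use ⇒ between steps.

S⇒nSn⇒nnSnn⇒nnaSann⇒nnaaSaann⇒nnaaaSaaann⇒nnaaaaSaaaann⇒nnaaaanSnaaaann⇒nnaaaanaSanaaaann⇒nnaaaanaaSaanaaaann⇒nnaaaanaaaSaaanaaaann⇒nnaaaanaaaaSaaaanaaaann⇒nnaaaanaaaaaSaaaaanaaaann⇒nnaaaanaaaaanSnaaaaanaaaann⇒nnaaaanaaaaannaaaaanaaaann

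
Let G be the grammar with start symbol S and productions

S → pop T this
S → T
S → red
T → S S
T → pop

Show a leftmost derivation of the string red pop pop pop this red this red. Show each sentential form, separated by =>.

S => T   [S → T]
T => S S   [T → S S]
S S => red S   [S → red]
red S => red T   [S → T]
red T => red S S   [T → S S]
red S S => red pop T this S   [S → pop T this]
red pop T this S => red pop S S this S   [T → S S]
red pop S S this S => red pop pop T this S this S   [S → pop T this]
red pop pop T this S this S => red pop pop pop this S this S   [T → pop]
red pop pop pop this S this S => red pop pop pop this red this S   [S → red]
red pop pop pop this red this S => red pop pop pop this red this red   [S → red]

S => T => S S => red S => red T => red S S => red pop T this S => red pop S S this S => red pop pop T this S this S => red pop pop pop this S this S => red pop pop pop this red this S => red pop pop pop this red this red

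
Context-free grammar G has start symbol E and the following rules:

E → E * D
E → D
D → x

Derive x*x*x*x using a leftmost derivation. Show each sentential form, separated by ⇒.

E ⇒ E*D ⇒ E*D*D ⇒ E*D*D*D ⇒ D*D*D*D ⇒ x*D*D*D ⇒ x*x*D*D ⇒ x*x*x*D ⇒ x*x*x*x

E ⇒ E*D   [E → E * D]
E*D ⇒ E*D*D   [E → E * D]
E*D*D ⇒ E*D*D*D   [E → E * D]
E*D*D*D ⇒ D*D*D*D   [E → D]
D*D*D*D ⇒ x*D*D*D   [D → x]
x*D*D*D ⇒ x*x*D*D   [D → x]
x*x*D*D ⇒ x*x*x*D   [D → x]
x*x*x*D ⇒ x*x*x*x   [D → x]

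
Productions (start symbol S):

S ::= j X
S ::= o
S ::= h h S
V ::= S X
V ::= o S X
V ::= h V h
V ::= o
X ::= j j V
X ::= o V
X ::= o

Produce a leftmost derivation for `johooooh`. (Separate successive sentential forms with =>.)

S => jX   [S ::= j X]
jX => joV   [X ::= o V]
joV => johVh   [V ::= h V h]
johVh => johoSXh   [V ::= o S X]
johoSXh => johooXh   [S ::= o]
johooXh => johoooVh   [X ::= o V]
johoooVh => johooooh   [V ::= o]

S=>jX=>joV=>johVh=>johoSXh=>johooXh=>johoooVh=>johooooh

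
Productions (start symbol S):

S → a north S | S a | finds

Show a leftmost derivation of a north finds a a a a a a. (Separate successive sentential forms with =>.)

S => S a => a north S a => a north S a a => a north S a a a => a north S a a a a => a north S a a a a a => a north S a a a a a a => a north finds a a a a a a

S => S a   [S → S a]
S a => a north S a   [S → a north S]
a north S a => a north S a a   [S → S a]
a north S a a => a north S a a a   [S → S a]
a north S a a a => a north S a a a a   [S → S a]
a north S a a a a => a north S a a a a a   [S → S a]
a north S a a a a a => a north S a a a a a a   [S → S a]
a north S a a a a a a => a north finds a a a a a a   [S → finds]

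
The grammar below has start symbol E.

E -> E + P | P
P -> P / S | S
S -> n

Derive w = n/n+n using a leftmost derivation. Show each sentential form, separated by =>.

E=>E+P=>P+P=>P/S+P=>S/S+P=>n/S+P=>n/n+P=>n/n+S=>n/n+n

E => E+P   [E -> E + P]
E+P => P+P   [E -> P]
P+P => P/S+P   [P -> P / S]
P/S+P => S/S+P   [P -> S]
S/S+P => n/S+P   [S -> n]
n/S+P => n/n+P   [S -> n]
n/n+P => n/n+S   [P -> S]
n/n+S => n/n+n   [S -> n]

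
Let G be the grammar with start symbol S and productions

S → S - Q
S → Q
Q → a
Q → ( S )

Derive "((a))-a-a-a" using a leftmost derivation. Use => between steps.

S=>S-Q=>S-Q-Q=>S-Q-Q-Q=>Q-Q-Q-Q=>(S)-Q-Q-Q=>(Q)-Q-Q-Q=>((S))-Q-Q-Q=>((Q))-Q-Q-Q=>((a))-Q-Q-Q=>((a))-a-Q-Q=>((a))-a-a-Q=>((a))-a-a-a

S => S-Q   [S → S - Q]
S-Q => S-Q-Q   [S → S - Q]
S-Q-Q => S-Q-Q-Q   [S → S - Q]
S-Q-Q-Q => Q-Q-Q-Q   [S → Q]
Q-Q-Q-Q => (S)-Q-Q-Q   [Q → ( S )]
(S)-Q-Q-Q => (Q)-Q-Q-Q   [S → Q]
(Q)-Q-Q-Q => ((S))-Q-Q-Q   [Q → ( S )]
((S))-Q-Q-Q => ((Q))-Q-Q-Q   [S → Q]
((Q))-Q-Q-Q => ((a))-Q-Q-Q   [Q → a]
((a))-Q-Q-Q => ((a))-a-Q-Q   [Q → a]
((a))-a-Q-Q => ((a))-a-a-Q   [Q → a]
((a))-a-a-Q => ((a))-a-a-a   [Q → a]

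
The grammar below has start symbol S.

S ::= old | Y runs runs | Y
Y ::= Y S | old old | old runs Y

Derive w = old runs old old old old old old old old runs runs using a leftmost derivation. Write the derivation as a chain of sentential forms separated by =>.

S => Y => Y S => Y S S => old runs Y S S => old runs Y S S S => old runs old old S S S => old runs old old Y S S => old runs old old old old S S => old runs old old old old Y S => old runs old old old old old old S => old runs old old old old old old Y runs runs => old runs old old old old old old old old runs runs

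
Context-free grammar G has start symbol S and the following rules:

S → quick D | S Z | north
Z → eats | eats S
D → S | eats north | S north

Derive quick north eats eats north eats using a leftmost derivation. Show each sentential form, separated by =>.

S => S Z => quick D Z => quick S north Z => quick S Z north Z => quick S Z Z north Z => quick north Z Z north Z => quick north eats Z north Z => quick north eats eats north Z => quick north eats eats north eats

S => S Z   [S → S Z]
S Z => quick D Z   [S → quick D]
quick D Z => quick S north Z   [D → S north]
quick S north Z => quick S Z north Z   [S → S Z]
quick S Z north Z => quick S Z Z north Z   [S → S Z]
quick S Z Z north Z => quick north Z Z north Z   [S → north]
quick north Z Z north Z => quick north eats Z north Z   [Z → eats]
quick north eats Z north Z => quick north eats eats north Z   [Z → eats]
quick north eats eats north Z => quick north eats eats north eats   [Z → eats]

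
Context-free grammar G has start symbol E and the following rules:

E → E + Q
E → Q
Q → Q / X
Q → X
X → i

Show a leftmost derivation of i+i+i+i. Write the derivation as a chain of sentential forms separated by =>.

E => E+Q   [E → E + Q]
E+Q => E+Q+Q   [E → E + Q]
E+Q+Q => E+Q+Q+Q   [E → E + Q]
E+Q+Q+Q => Q+Q+Q+Q   [E → Q]
Q+Q+Q+Q => X+Q+Q+Q   [Q → X]
X+Q+Q+Q => i+Q+Q+Q   [X → i]
i+Q+Q+Q => i+X+Q+Q   [Q → X]
i+X+Q+Q => i+i+Q+Q   [X → i]
i+i+Q+Q => i+i+X+Q   [Q → X]
i+i+X+Q => i+i+i+Q   [X → i]
i+i+i+Q => i+i+i+X   [Q → X]
i+i+i+X => i+i+i+i   [X → i]

E=>E+Q=>E+Q+Q=>E+Q+Q+Q=>Q+Q+Q+Q=>X+Q+Q+Q=>i+Q+Q+Q=>i+X+Q+Q=>i+i+Q+Q=>i+i+X+Q=>i+i+i+Q=>i+i+i+X=>i+i+i+i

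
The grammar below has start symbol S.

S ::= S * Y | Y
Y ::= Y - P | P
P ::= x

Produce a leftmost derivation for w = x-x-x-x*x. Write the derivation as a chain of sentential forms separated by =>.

S => S*Y => Y*Y => Y-P*Y => Y-P-P*Y => Y-P-P-P*Y => P-P-P-P*Y => x-P-P-P*Y => x-x-P-P*Y => x-x-x-P*Y => x-x-x-x*Y => x-x-x-x*P => x-x-x-x*x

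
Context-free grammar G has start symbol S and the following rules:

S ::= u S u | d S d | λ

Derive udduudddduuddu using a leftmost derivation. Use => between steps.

S => uSu => udSdu => uddSddu => udduSuddu => udduuSuuddu => udduudSduuddu => udduuddSdduuddu => udduudddduuddu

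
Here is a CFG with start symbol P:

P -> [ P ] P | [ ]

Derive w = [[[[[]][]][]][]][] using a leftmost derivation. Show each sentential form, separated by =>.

P => [P]P   [P -> [ P ] P]
[P]P => [[P]P]P   [P -> [ P ] P]
[[P]P]P => [[[P]P]P]P   [P -> [ P ] P]
[[[P]P]P]P => [[[[P]P]P]P]P   [P -> [ P ] P]
[[[[P]P]P]P]P => [[[[[]]P]P]P]P   [P -> [ ]]
[[[[[]]P]P]P]P => [[[[[]][]]P]P]P   [P -> [ ]]
[[[[[]][]]P]P]P => [[[[[]][]][]]P]P   [P -> [ ]]
[[[[[]][]][]]P]P => [[[[[]][]][]][]]P   [P -> [ ]]
[[[[[]][]][]][]]P => [[[[[]][]][]][]][]   [P -> [ ]]

P=>[P]P=>[[P]P]P=>[[[P]P]P]P=>[[[[P]P]P]P]P=>[[[[[]]P]P]P]P=>[[[[[]][]]P]P]P=>[[[[[]][]][]]P]P=>[[[[[]][]][]][]]P=>[[[[[]][]][]][]][]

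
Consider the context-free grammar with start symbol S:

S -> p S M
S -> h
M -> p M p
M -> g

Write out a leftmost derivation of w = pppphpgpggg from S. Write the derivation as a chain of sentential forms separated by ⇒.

S ⇒ pSM ⇒ ppSMM ⇒ pppSMMM ⇒ ppppSMMMM ⇒ pppphMMMM ⇒ pppphpMpMMM ⇒ pppphpgpMMM ⇒ pppphpgpgMM ⇒ pppphpgpggM ⇒ pppphpgpggg

S ⇒ pSM   [S -> p S M]
pSM ⇒ ppSMM   [S -> p S M]
ppSMM ⇒ pppSMMM   [S -> p S M]
pppSMMM ⇒ ppppSMMMM   [S -> p S M]
ppppSMMMM ⇒ pppphMMMM   [S -> h]
pppphMMMM ⇒ pppphpMpMMM   [M -> p M p]
pppphpMpMMM ⇒ pppphpgpMMM   [M -> g]
pppphpgpMMM ⇒ pppphpgpgMM   [M -> g]
pppphpgpgMM ⇒ pppphpgpggM   [M -> g]
pppphpgpggM ⇒ pppphpgpggg   [M -> g]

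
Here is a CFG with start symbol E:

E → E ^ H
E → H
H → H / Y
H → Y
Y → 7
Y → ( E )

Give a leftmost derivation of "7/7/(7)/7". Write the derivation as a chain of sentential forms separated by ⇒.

E ⇒ H ⇒ H/Y ⇒ H/Y/Y ⇒ H/Y/Y/Y ⇒ Y/Y/Y/Y ⇒ 7/Y/Y/Y ⇒ 7/7/Y/Y ⇒ 7/7/(E)/Y ⇒ 7/7/(H)/Y ⇒ 7/7/(Y)/Y ⇒ 7/7/(7)/Y ⇒ 7/7/(7)/7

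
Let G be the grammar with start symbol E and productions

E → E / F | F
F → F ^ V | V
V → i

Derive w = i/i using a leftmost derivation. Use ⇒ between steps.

E ⇒ E/F ⇒ F/F ⇒ V/F ⇒ i/F ⇒ i/V ⇒ i/i

E ⇒ E/F   [E → E / F]
E/F ⇒ F/F   [E → F]
F/F ⇒ V/F   [F → V]
V/F ⇒ i/F   [V → i]
i/F ⇒ i/V   [F → V]
i/V ⇒ i/i   [V → i]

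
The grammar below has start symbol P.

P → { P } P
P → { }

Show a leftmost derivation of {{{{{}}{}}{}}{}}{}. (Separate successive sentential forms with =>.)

P => {P}P => {{P}P}P => {{{P}P}P}P => {{{{P}P}P}P}P => {{{{{}}P}P}P}P => {{{{{}}{}}P}P}P => {{{{{}}{}}{}}P}P => {{{{{}}{}}{}}{}}P => {{{{{}}{}}{}}{}}{}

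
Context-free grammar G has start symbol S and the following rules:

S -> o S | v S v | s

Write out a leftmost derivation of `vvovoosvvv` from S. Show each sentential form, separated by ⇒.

S ⇒ vSv   [S -> v S v]
vSv ⇒ vvSvv   [S -> v S v]
vvSvv ⇒ vvoSvv   [S -> o S]
vvoSvv ⇒ vvovSvvv   [S -> v S v]
vvovSvvv ⇒ vvovoSvvv   [S -> o S]
vvovoSvvv ⇒ vvovooSvvv   [S -> o S]
vvovooSvvv ⇒ vvovoosvvv   [S -> s]

S⇒vSv⇒vvSvv⇒vvoSvv⇒vvovSvvv⇒vvovoSvvv⇒vvovooSvvv⇒vvovoosvvv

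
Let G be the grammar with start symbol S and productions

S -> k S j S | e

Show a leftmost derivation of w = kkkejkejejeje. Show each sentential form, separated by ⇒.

S⇒kSjS⇒kkSjSjS⇒kkkSjSjSjS⇒kkkejSjSjS⇒kkkejkSjSjSjS⇒kkkejkejSjSjS⇒kkkejkejejSjS⇒kkkejkejejejS⇒kkkejkejejeje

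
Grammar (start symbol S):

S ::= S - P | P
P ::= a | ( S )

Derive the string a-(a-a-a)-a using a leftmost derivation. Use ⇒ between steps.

S ⇒ S-P   [S ::= S - P]
S-P ⇒ S-P-P   [S ::= S - P]
S-P-P ⇒ P-P-P   [S ::= P]
P-P-P ⇒ a-P-P   [P ::= a]
a-P-P ⇒ a-(S)-P   [P ::= ( S )]
a-(S)-P ⇒ a-(S-P)-P   [S ::= S - P]
a-(S-P)-P ⇒ a-(S-P-P)-P   [S ::= S - P]
a-(S-P-P)-P ⇒ a-(P-P-P)-P   [S ::= P]
a-(P-P-P)-P ⇒ a-(a-P-P)-P   [P ::= a]
a-(a-P-P)-P ⇒ a-(a-a-P)-P   [P ::= a]
a-(a-a-P)-P ⇒ a-(a-a-a)-P   [P ::= a]
a-(a-a-a)-P ⇒ a-(a-a-a)-a   [P ::= a]

S ⇒ S-P ⇒ S-P-P ⇒ P-P-P ⇒ a-P-P ⇒ a-(S)-P ⇒ a-(S-P)-P ⇒ a-(S-P-P)-P ⇒ a-(P-P-P)-P ⇒ a-(a-P-P)-P ⇒ a-(a-a-P)-P ⇒ a-(a-a-a)-P ⇒ a-(a-a-a)-a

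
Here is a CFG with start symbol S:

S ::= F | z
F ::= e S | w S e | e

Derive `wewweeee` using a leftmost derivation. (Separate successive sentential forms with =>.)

S=>F=>wSe=>wFe=>weSe=>weFe=>wewSee=>wewFee=>wewwSeee=>wewwFeee=>wewweeee

S => F   [S ::= F]
F => wSe   [F ::= w S e]
wSe => wFe   [S ::= F]
wFe => weSe   [F ::= e S]
weSe => weFe   [S ::= F]
weFe => wewSee   [F ::= w S e]
wewSee => wewFee   [S ::= F]
wewFee => wewwSeee   [F ::= w S e]
wewwSeee => wewwFeee   [S ::= F]
wewwFeee => wewweeee   [F ::= e]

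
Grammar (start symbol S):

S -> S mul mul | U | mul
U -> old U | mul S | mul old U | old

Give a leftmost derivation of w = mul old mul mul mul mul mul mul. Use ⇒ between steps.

S ⇒ S mul mul ⇒ U mul mul ⇒ mul old U mul mul ⇒ mul old mul S mul mul ⇒ mul old mul S mul mul mul mul ⇒ mul old mul mul mul mul mul mul

S ⇒ S mul mul   [S -> S mul mul]
S mul mul ⇒ U mul mul   [S -> U]
U mul mul ⇒ mul old U mul mul   [U -> mul old U]
mul old U mul mul ⇒ mul old mul S mul mul   [U -> mul S]
mul old mul S mul mul ⇒ mul old mul S mul mul mul mul   [S -> S mul mul]
mul old mul S mul mul mul mul ⇒ mul old mul mul mul mul mul mul   [S -> mul]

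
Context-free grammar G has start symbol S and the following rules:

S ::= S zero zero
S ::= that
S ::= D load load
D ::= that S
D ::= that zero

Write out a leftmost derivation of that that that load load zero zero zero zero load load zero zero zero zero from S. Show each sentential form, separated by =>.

S => S zero zero => S zero zero zero zero => D load load zero zero zero zero => that S load load zero zero zero zero => that S zero zero load load zero zero zero zero => that S zero zero zero zero load load zero zero zero zero => that D load load zero zero zero zero load load zero zero zero zero => that that S load load zero zero zero zero load load zero zero zero zero => that that that load load zero zero zero zero load load zero zero zero zero

S => S zero zero   [S ::= S zero zero]
S zero zero => S zero zero zero zero   [S ::= S zero zero]
S zero zero zero zero => D load load zero zero zero zero   [S ::= D load load]
D load load zero zero zero zero => that S load load zero zero zero zero   [D ::= that S]
that S load load zero zero zero zero => that S zero zero load load zero zero zero zero   [S ::= S zero zero]
that S zero zero load load zero zero zero zero => that S zero zero zero zero load load zero zero zero zero   [S ::= S zero zero]
that S zero zero zero zero load load zero zero zero zero => that D load load zero zero zero zero load load zero zero zero zero   [S ::= D load load]
that D load load zero zero zero zero load load zero zero zero zero => that that S load load zero zero zero zero load load zero zero zero zero   [D ::= that S]
that that S load load zero zero zero zero load load zero zero zero zero => that that that load load zero zero zero zero load load zero zero zero zero   [S ::= that]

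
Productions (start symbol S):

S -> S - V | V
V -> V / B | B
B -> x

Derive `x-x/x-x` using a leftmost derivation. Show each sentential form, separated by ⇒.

S ⇒ S-V   [S -> S - V]
S-V ⇒ S-V-V   [S -> S - V]
S-V-V ⇒ V-V-V   [S -> V]
V-V-V ⇒ B-V-V   [V -> B]
B-V-V ⇒ x-V-V   [B -> x]
x-V-V ⇒ x-V/B-V   [V -> V / B]
x-V/B-V ⇒ x-B/B-V   [V -> B]
x-B/B-V ⇒ x-x/B-V   [B -> x]
x-x/B-V ⇒ x-x/x-V   [B -> x]
x-x/x-V ⇒ x-x/x-B   [V -> B]
x-x/x-B ⇒ x-x/x-x   [B -> x]

S ⇒ S-V ⇒ S-V-V ⇒ V-V-V ⇒ B-V-V ⇒ x-V-V ⇒ x-V/B-V ⇒ x-B/B-V ⇒ x-x/B-V ⇒ x-x/x-V ⇒ x-x/x-B ⇒ x-x/x-x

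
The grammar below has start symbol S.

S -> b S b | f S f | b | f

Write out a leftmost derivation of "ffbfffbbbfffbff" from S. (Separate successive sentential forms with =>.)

S => fSf   [S -> f S f]
fSf => ffSff   [S -> f S f]
ffSff => ffbSbff   [S -> b S b]
ffbSbff => ffbfSfbff   [S -> f S f]
ffbfSfbff => ffbffSffbff   [S -> f S f]
ffbffSffbff => ffbfffSfffbff   [S -> f S f]
ffbfffSfffbff => ffbfffbSbfffbff   [S -> b S b]
ffbfffbSbfffbff => ffbfffbbbfffbff   [S -> b]

S=>fSf=>ffSff=>ffbSbff=>ffbfSfbff=>ffbffSffbff=>ffbfffSfffbff=>ffbfffbSbfffbff=>ffbfffbbbfffbff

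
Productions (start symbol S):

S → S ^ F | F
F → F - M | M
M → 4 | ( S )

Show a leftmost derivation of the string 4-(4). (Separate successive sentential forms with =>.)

S=>F=>F-M=>M-M=>4-M=>4-(S)=>4-(F)=>4-(M)=>4-(4)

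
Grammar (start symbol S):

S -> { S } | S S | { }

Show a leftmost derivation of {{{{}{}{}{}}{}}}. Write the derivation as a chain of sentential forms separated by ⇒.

S ⇒ {S} ⇒ {{S}} ⇒ {{SS}} ⇒ {{{S}S}} ⇒ {{{SS}S}} ⇒ {{{SSS}S}} ⇒ {{{SSSS}S}} ⇒ {{{{}SSS}S}} ⇒ {{{{}{}SS}S}} ⇒ {{{{}{}{}S}S}} ⇒ {{{{}{}{}{}}S}} ⇒ {{{{}{}{}{}}{}}}

S ⇒ {S}   [S -> { S }]
{S} ⇒ {{S}}   [S -> { S }]
{{S}} ⇒ {{SS}}   [S -> S S]
{{SS}} ⇒ {{{S}S}}   [S -> { S }]
{{{S}S}} ⇒ {{{SS}S}}   [S -> S S]
{{{SS}S}} ⇒ {{{SSS}S}}   [S -> S S]
{{{SSS}S}} ⇒ {{{SSSS}S}}   [S -> S S]
{{{SSSS}S}} ⇒ {{{{}SSS}S}}   [S -> { }]
{{{{}SSS}S}} ⇒ {{{{}{}SS}S}}   [S -> { }]
{{{{}{}SS}S}} ⇒ {{{{}{}{}S}S}}   [S -> { }]
{{{{}{}{}S}S}} ⇒ {{{{}{}{}{}}S}}   [S -> { }]
{{{{}{}{}{}}S}} ⇒ {{{{}{}{}{}}{}}}   [S -> { }]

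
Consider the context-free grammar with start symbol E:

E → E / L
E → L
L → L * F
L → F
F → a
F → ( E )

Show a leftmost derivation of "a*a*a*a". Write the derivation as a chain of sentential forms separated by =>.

E => L => L*F => L*F*F => L*F*F*F => F*F*F*F => a*F*F*F => a*a*F*F => a*a*a*F => a*a*a*a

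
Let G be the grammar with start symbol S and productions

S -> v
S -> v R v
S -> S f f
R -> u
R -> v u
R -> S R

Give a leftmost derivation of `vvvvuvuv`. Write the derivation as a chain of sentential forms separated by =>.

S => vRv => vSRv => vvRvRv => vvSRvRv => vvvRvRv => vvvvuvRv => vvvvuvuv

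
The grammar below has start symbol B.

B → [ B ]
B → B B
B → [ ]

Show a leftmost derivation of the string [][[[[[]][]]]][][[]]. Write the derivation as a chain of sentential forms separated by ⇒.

B ⇒ BB ⇒ []B ⇒ []BB ⇒ []BBB ⇒ [][B]BB ⇒ [][[B]]BB ⇒ [][[[B]]]BB ⇒ [][[[BB]]]BB ⇒ [][[[[B]B]]]BB ⇒ [][[[[[]]B]]]BB ⇒ [][[[[[]][]]]]BB ⇒ [][[[[[]][]]]][]B ⇒ [][[[[[]][]]]][][B] ⇒ [][[[[[]][]]]][][[]]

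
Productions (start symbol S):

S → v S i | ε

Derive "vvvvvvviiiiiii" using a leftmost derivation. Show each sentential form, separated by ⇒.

S ⇒ vSi   [S → v S i]
vSi ⇒ vvSii   [S → v S i]
vvSii ⇒ vvvSiii   [S → v S i]
vvvSiii ⇒ vvvvSiiii   [S → v S i]
vvvvSiiii ⇒ vvvvvSiiiii   [S → v S i]
vvvvvSiiiii ⇒ vvvvvvSiiiiii   [S → v S i]
vvvvvvSiiiiii ⇒ vvvvvvvSiiiiiii   [S → v S i]
vvvvvvvSiiiiiii ⇒ vvvvvvviiiiiii   [S → ε]

S⇒vSi⇒vvSii⇒vvvSiii⇒vvvvSiiii⇒vvvvvSiiiii⇒vvvvvvSiiiiii⇒vvvvvvvSiiiiiii⇒vvvvvvviiiiiii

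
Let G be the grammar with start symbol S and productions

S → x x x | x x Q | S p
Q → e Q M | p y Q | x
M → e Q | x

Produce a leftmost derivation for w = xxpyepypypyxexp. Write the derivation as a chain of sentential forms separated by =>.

S => Sp   [S → S p]
Sp => xxQp   [S → x x Q]
xxQp => xxpyQp   [Q → p y Q]
xxpyQp => xxpyeQMp   [Q → e Q M]
xxpyeQMp => xxpyepyQMp   [Q → p y Q]
xxpyepyQMp => xxpyepypyQMp   [Q → p y Q]
xxpyepypyQMp => xxpyepypypyQMp   [Q → p y Q]
xxpyepypypyQMp => xxpyepypypyxMp   [Q → x]
xxpyepypypyxMp => xxpyepypypyxeQp   [M → e Q]
xxpyepypypyxeQp => xxpyepypypyxexp   [Q → x]

S => Sp => xxQp => xxpyQp => xxpyeQMp => xxpyepyQMp => xxpyepypyQMp => xxpyepypypyQMp => xxpyepypypyxMp => xxpyepypypyxeQp => xxpyepypypyxexp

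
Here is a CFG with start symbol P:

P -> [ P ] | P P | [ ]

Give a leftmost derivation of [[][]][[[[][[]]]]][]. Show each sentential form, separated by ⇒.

P ⇒ PP ⇒ PPP ⇒ [P]PP ⇒ [PP]PP ⇒ [[]P]PP ⇒ [[][]]PP ⇒ [[][]][P]P ⇒ [[][]][[P]]P ⇒ [[][]][[[P]]]P ⇒ [[][]][[[PP]]]P ⇒ [[][]][[[[]P]]]P ⇒ [[][]][[[[][P]]]]P ⇒ [[][]][[[[][[]]]]]P ⇒ [[][]][[[[][[]]]]][]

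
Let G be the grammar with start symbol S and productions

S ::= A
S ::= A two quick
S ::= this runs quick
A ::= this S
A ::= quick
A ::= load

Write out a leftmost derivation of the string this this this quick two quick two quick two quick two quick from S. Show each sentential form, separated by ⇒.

S ⇒ A two quick ⇒ this S two quick ⇒ this A two quick two quick ⇒ this this S two quick two quick ⇒ this this A two quick two quick two quick ⇒ this this this S two quick two quick two quick ⇒ this this this A two quick two quick two quick two quick ⇒ this this this quick two quick two quick two quick two quick

S ⇒ A two quick   [S ::= A two quick]
A two quick ⇒ this S two quick   [A ::= this S]
this S two quick ⇒ this A two quick two quick   [S ::= A two quick]
this A two quick two quick ⇒ this this S two quick two quick   [A ::= this S]
this this S two quick two quick ⇒ this this A two quick two quick two quick   [S ::= A two quick]
this this A two quick two quick two quick ⇒ this this this S two quick two quick two quick   [A ::= this S]
this this this S two quick two quick two quick ⇒ this this this A two quick two quick two quick two quick   [S ::= A two quick]
this this this A two quick two quick two quick two quick ⇒ this this this quick two quick two quick two quick two quick   [A ::= quick]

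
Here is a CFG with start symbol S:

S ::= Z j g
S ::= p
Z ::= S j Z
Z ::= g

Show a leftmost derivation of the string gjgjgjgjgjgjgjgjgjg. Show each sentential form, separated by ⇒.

S ⇒ Zjg   [S ::= Z j g]
Zjg ⇒ SjZjg   [Z ::= S j Z]
SjZjg ⇒ ZjgjZjg   [S ::= Z j g]
ZjgjZjg ⇒ gjgjZjg   [Z ::= g]
gjgjZjg ⇒ gjgjSjZjg   [Z ::= S j Z]
gjgjSjZjg ⇒ gjgjZjgjZjg   [S ::= Z j g]
gjgjZjgjZjg ⇒ gjgjSjZjgjZjg   [Z ::= S j Z]
gjgjSjZjgjZjg ⇒ gjgjZjgjZjgjZjg   [S ::= Z j g]
gjgjZjgjZjgjZjg ⇒ gjgjSjZjgjZjgjZjg   [Z ::= S j Z]
gjgjSjZjgjZjgjZjg ⇒ gjgjZjgjZjgjZjgjZjg   [S ::= Z j g]
gjgjZjgjZjgjZjgjZjg ⇒ gjgjgjgjZjgjZjgjZjg   [Z ::= g]
gjgjgjgjZjgjZjgjZjg ⇒ gjgjgjgjgjgjZjgjZjg   [Z ::= g]
gjgjgjgjgjgjZjgjZjg ⇒ gjgjgjgjgjgjgjgjZjg   [Z ::= g]
gjgjgjgjgjgjgjgjZjg ⇒ gjgjgjgjgjgjgjgjgjg   [Z ::= g]

S⇒Zjg⇒SjZjg⇒ZjgjZjg⇒gjgjZjg⇒gjgjSjZjg⇒gjgjZjgjZjg⇒gjgjSjZjgjZjg⇒gjgjZjgjZjgjZjg⇒gjgjSjZjgjZjgjZjg⇒gjgjZjgjZjgjZjgjZjg⇒gjgjgjgjZjgjZjgjZjg⇒gjgjgjgjgjgjZjgjZjg⇒gjgjgjgjgjgjgjgjZjg⇒gjgjgjgjgjgjgjgjgjg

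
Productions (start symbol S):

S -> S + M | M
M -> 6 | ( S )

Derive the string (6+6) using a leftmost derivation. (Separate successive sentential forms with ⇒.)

S ⇒ M ⇒ (S) ⇒ (S+M) ⇒ (M+M) ⇒ (6+M) ⇒ (6+6)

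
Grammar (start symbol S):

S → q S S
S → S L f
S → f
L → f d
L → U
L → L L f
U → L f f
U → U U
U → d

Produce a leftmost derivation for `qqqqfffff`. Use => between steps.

S => qSS => qqSSS => qqqSSSS => qqqqSSSSS => qqqqfSSSS => qqqqffSSS => qqqqfffSS => qqqqffffS => qqqqfffff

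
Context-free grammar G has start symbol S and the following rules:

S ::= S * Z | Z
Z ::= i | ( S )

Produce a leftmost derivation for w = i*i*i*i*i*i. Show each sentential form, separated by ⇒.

S⇒S*Z⇒S*Z*Z⇒S*Z*Z*Z⇒S*Z*Z*Z*Z⇒S*Z*Z*Z*Z*Z⇒Z*Z*Z*Z*Z*Z⇒i*Z*Z*Z*Z*Z⇒i*i*Z*Z*Z*Z⇒i*i*i*Z*Z*Z⇒i*i*i*i*Z*Z⇒i*i*i*i*i*Z⇒i*i*i*i*i*i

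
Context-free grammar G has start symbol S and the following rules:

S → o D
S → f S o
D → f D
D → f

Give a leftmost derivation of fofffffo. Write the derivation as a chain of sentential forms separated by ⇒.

S⇒fSo⇒foDo⇒fofDo⇒foffDo⇒fofffDo⇒foffffDo⇒fofffffo

S ⇒ fSo   [S → f S o]
fSo ⇒ foDo   [S → o D]
foDo ⇒ fofDo   [D → f D]
fofDo ⇒ foffDo   [D → f D]
foffDo ⇒ fofffDo   [D → f D]
fofffDo ⇒ foffffDo   [D → f D]
foffffDo ⇒ fofffffo   [D → f]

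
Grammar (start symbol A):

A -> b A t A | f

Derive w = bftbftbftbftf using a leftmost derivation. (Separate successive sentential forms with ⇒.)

A ⇒ bAtA ⇒ bftA ⇒ bftbAtA ⇒ bftbftA ⇒ bftbftbAtA ⇒ bftbftbftA ⇒ bftbftbftbAtA ⇒ bftbftbftbftA ⇒ bftbftbftbftf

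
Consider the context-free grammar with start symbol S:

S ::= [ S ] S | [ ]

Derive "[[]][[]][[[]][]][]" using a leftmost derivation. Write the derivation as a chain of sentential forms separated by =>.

S => [S]S   [S ::= [ S ] S]
[S]S => [[]]S   [S ::= [ ]]
[[]]S => [[]][S]S   [S ::= [ S ] S]
[[]][S]S => [[]][[]]S   [S ::= [ ]]
[[]][[]]S => [[]][[]][S]S   [S ::= [ S ] S]
[[]][[]][S]S => [[]][[]][[S]S]S   [S ::= [ S ] S]
[[]][[]][[S]S]S => [[]][[]][[[]]S]S   [S ::= [ ]]
[[]][[]][[[]]S]S => [[]][[]][[[]][]]S   [S ::= [ ]]
[[]][[]][[[]][]]S => [[]][[]][[[]][]][]   [S ::= [ ]]

S=>[S]S=>[[]]S=>[[]][S]S=>[[]][[]]S=>[[]][[]][S]S=>[[]][[]][[S]S]S=>[[]][[]][[[]]S]S=>[[]][[]][[[]][]]S=>[[]][[]][[[]][]][]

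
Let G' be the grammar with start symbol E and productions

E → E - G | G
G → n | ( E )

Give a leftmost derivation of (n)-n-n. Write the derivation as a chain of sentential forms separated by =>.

E => E-G   [E → E - G]
E-G => E-G-G   [E → E - G]
E-G-G => G-G-G   [E → G]
G-G-G => (E)-G-G   [G → ( E )]
(E)-G-G => (G)-G-G   [E → G]
(G)-G-G => (n)-G-G   [G → n]
(n)-G-G => (n)-n-G   [G → n]
(n)-n-G => (n)-n-n   [G → n]

E => E-G => E-G-G => G-G-G => (E)-G-G => (G)-G-G => (n)-G-G => (n)-n-G => (n)-n-n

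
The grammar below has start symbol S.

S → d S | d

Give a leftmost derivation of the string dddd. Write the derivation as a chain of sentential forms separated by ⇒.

S ⇒ dS ⇒ ddS ⇒ dddS ⇒ dddd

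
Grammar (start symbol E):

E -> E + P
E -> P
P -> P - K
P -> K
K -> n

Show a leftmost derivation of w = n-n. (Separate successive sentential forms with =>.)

E => P => P-K => K-K => n-K => n-n

E => P   [E -> P]
P => P-K   [P -> P - K]
P-K => K-K   [P -> K]
K-K => n-K   [K -> n]
n-K => n-n   [K -> n]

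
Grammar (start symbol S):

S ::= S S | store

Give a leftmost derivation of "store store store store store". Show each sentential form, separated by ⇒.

S ⇒ S S   [S ::= S S]
S S ⇒ S S S   [S ::= S S]
S S S ⇒ S S S S   [S ::= S S]
S S S S ⇒ S S S S S   [S ::= S S]
S S S S S ⇒ store S S S S   [S ::= store]
store S S S S ⇒ store store S S S   [S ::= store]
store store S S S ⇒ store store store S S   [S ::= store]
store store store S S ⇒ store store store store S   [S ::= store]
store store store store S ⇒ store store store store store   [S ::= store]

S ⇒ S S ⇒ S S S ⇒ S S S S ⇒ S S S S S ⇒ store S S S S ⇒ store store S S S ⇒ store store store S S ⇒ store store store store S ⇒ store store store store store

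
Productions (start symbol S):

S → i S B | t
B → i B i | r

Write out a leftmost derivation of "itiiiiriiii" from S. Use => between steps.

S => iSB => itB => itiBi => itiiBii => itiiiBiii => itiiiiBiiii => itiiiiriiii

S => iSB   [S → i S B]
iSB => itB   [S → t]
itB => itiBi   [B → i B i]
itiBi => itiiBii   [B → i B i]
itiiBii => itiiiBiii   [B → i B i]
itiiiBiii => itiiiiBiiii   [B → i B i]
itiiiiBiiii => itiiiiriiii   [B → r]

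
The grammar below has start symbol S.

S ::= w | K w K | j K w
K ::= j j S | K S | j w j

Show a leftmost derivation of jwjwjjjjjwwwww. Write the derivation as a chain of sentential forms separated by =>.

S => KwK => jwjwK => jwjwKS => jwjwKSS => jwjwjjSSS => jwjwjjjKwSS => jwjwjjjKSwSS => jwjwjjjjjSSwSS => jwjwjjjjjwSwSS => jwjwjjjjjwwwSS => jwjwjjjjjwwwwS => jwjwjjjjjwwwww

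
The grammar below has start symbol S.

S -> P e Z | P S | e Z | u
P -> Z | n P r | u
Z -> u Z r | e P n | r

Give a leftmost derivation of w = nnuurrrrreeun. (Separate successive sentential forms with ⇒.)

S ⇒ PeZ ⇒ nPreZ ⇒ nnPrreZ ⇒ nnZrreZ ⇒ nnuZrrreZ ⇒ nnuuZrrrreZ ⇒ nnuurrrrreZ ⇒ nnuurrrrreePn ⇒ nnuurrrrreeun

S ⇒ PeZ   [S -> P e Z]
PeZ ⇒ nPreZ   [P -> n P r]
nPreZ ⇒ nnPrreZ   [P -> n P r]
nnPrreZ ⇒ nnZrreZ   [P -> Z]
nnZrreZ ⇒ nnuZrrreZ   [Z -> u Z r]
nnuZrrreZ ⇒ nnuuZrrrreZ   [Z -> u Z r]
nnuuZrrrreZ ⇒ nnuurrrrreZ   [Z -> r]
nnuurrrrreZ ⇒ nnuurrrrreePn   [Z -> e P n]
nnuurrrrreePn ⇒ nnuurrrrreeun   [P -> u]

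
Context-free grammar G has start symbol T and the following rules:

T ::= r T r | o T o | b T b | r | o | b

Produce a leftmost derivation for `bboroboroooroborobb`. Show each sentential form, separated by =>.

T => bTb => bbTbb => bboTobb => bborTrobb => bboroTorobb => bborobTborobb => bboroboToborobb => bboroborTroborobb => bboroboroToroborobb => bboroboroooroborobb

T => bTb   [T ::= b T b]
bTb => bbTbb   [T ::= b T b]
bbTbb => bboTobb   [T ::= o T o]
bboTobb => bborTrobb   [T ::= r T r]
bborTrobb => bboroTorobb   [T ::= o T o]
bboroTorobb => bborobTborobb   [T ::= b T b]
bborobTborobb => bboroboToborobb   [T ::= o T o]
bboroboToborobb => bboroborTroborobb   [T ::= r T r]
bboroborTroborobb => bboroboroToroborobb   [T ::= o T o]
bboroboroToroborobb => bboroboroooroborobb   [T ::= o]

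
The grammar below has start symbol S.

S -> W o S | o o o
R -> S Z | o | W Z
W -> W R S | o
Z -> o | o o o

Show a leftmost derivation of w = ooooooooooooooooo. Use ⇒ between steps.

S ⇒ WoS ⇒ WRSoS ⇒ WRSRSoS ⇒ WRSRSRSoS ⇒ oRSRSRSoS ⇒ ooSRSRSoS ⇒ oooooRSRSoS ⇒ ooooooSRSoS ⇒ oooooooooRSoS ⇒ ooooooooooSoS ⇒ ooooooooooooooS ⇒ ooooooooooooooooo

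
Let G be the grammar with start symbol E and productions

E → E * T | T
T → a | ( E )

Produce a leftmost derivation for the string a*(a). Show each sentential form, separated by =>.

E => E*T => T*T => a*T => a*(E) => a*(T) => a*(a)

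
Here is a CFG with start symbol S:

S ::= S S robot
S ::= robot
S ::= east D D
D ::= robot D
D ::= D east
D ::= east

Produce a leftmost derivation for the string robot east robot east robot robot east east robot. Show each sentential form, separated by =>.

S => S S robot   [S ::= S S robot]
S S robot => robot S robot   [S ::= robot]
robot S robot => robot east D D robot   [S ::= east D D]
robot east D D robot => robot east robot D D robot   [D ::= robot D]
robot east robot D D robot => robot east robot east D robot   [D ::= east]
robot east robot east D robot => robot east robot east D east robot   [D ::= D east]
robot east robot east D east robot => robot east robot east robot D east robot   [D ::= robot D]
robot east robot east robot D east robot => robot east robot east robot robot D east robot   [D ::= robot D]
robot east robot east robot robot D east robot => robot east robot east robot robot east east robot   [D ::= east]

S => S S robot => robot S robot => robot east D D robot => robot east robot D D robot => robot east robot east D robot => robot east robot east D east robot => robot east robot east robot D east robot => robot east robot east robot robot D east robot => robot east robot east robot robot east east robot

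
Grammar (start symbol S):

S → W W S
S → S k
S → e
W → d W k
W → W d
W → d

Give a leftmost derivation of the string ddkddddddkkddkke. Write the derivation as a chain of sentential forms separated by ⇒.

S⇒WWS⇒dWkWS⇒ddkWS⇒ddkdWkS⇒ddkddWkkS⇒ddkddWdkkS⇒ddkddWddkkS⇒ddkdddWkddkkS⇒ddkddddWkkddkkS⇒ddkddddWdkkddkkS⇒ddkddddddkkddkkS⇒ddkddddddkkddkke

S ⇒ WWS   [S → W W S]
WWS ⇒ dWkWS   [W → d W k]
dWkWS ⇒ ddkWS   [W → d]
ddkWS ⇒ ddkdWkS   [W → d W k]
ddkdWkS ⇒ ddkddWkkS   [W → d W k]
ddkddWkkS ⇒ ddkddWdkkS   [W → W d]
ddkddWdkkS ⇒ ddkddWddkkS   [W → W d]
ddkddWddkkS ⇒ ddkdddWkddkkS   [W → d W k]
ddkdddWkddkkS ⇒ ddkddddWkkddkkS   [W → d W k]
ddkddddWkkddkkS ⇒ ddkddddWdkkddkkS   [W → W d]
ddkddddWdkkddkkS ⇒ ddkddddddkkddkkS   [W → d]
ddkddddddkkddkkS ⇒ ddkddddddkkddkke   [S → e]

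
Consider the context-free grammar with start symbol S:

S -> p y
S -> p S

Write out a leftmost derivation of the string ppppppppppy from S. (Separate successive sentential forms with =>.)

S => pS   [S -> p S]
pS => ppS   [S -> p S]
ppS => pppS   [S -> p S]
pppS => ppppS   [S -> p S]
ppppS => pppppS   [S -> p S]
pppppS => ppppppS   [S -> p S]
ppppppS => pppppppS   [S -> p S]
pppppppS => ppppppppS   [S -> p S]
ppppppppS => pppppppppS   [S -> p S]
pppppppppS => ppppppppppy   [S -> p y]

S => pS => ppS => pppS => ppppS => pppppS => ppppppS => pppppppS => ppppppppS => pppppppppS => ppppppppppy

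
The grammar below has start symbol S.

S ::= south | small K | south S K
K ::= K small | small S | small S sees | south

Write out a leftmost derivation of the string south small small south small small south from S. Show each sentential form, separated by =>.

S => south S K   [S ::= south S K]
south S K => south small K K   [S ::= small K]
south small K K => south small small S K   [K ::= small S]
south small small S K => south small small south K   [S ::= south]
south small small south K => south small small south small S   [K ::= small S]
south small small south small S => south small small south small small K   [S ::= small K]
south small small south small small K => south small small south small small south   [K ::= south]

S => south S K => south small K K => south small small S K => south small small south K => south small small south small S => south small small south small small K => south small small south small small south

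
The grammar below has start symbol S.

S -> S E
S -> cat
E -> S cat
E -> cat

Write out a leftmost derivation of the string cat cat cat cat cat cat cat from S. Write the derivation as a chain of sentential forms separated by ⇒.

S ⇒ S E ⇒ S E E ⇒ S E E E ⇒ cat E E E ⇒ cat S cat E E ⇒ cat S E cat E E ⇒ cat cat E cat E E ⇒ cat cat cat cat E E ⇒ cat cat cat cat S cat E ⇒ cat cat cat cat cat cat E ⇒ cat cat cat cat cat cat cat

S ⇒ S E   [S -> S E]
S E ⇒ S E E   [S -> S E]
S E E ⇒ S E E E   [S -> S E]
S E E E ⇒ cat E E E   [S -> cat]
cat E E E ⇒ cat S cat E E   [E -> S cat]
cat S cat E E ⇒ cat S E cat E E   [S -> S E]
cat S E cat E E ⇒ cat cat E cat E E   [S -> cat]
cat cat E cat E E ⇒ cat cat cat cat E E   [E -> cat]
cat cat cat cat E E ⇒ cat cat cat cat S cat E   [E -> S cat]
cat cat cat cat S cat E ⇒ cat cat cat cat cat cat E   [S -> cat]
cat cat cat cat cat cat E ⇒ cat cat cat cat cat cat cat   [E -> cat]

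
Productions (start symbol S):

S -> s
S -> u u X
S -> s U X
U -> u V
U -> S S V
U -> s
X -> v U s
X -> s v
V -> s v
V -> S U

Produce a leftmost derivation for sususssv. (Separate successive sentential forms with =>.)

S => sUX => suVX => suSUX => susUX => susuVX => susuSUX => sususUX => susussX => sususssv

S => sUX   [S -> s U X]
sUX => suVX   [U -> u V]
suVX => suSUX   [V -> S U]
suSUX => susUX   [S -> s]
susUX => susuVX   [U -> u V]
susuVX => susuSUX   [V -> S U]
susuSUX => sususUX   [S -> s]
sususUX => susussX   [U -> s]
susussX => sususssv   [X -> s v]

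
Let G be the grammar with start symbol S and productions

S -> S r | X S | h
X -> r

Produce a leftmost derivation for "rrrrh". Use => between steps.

S => XS => rS => rXS => rrS => rrXS => rrrS => rrrXS => rrrrS => rrrrh

S => XS   [S -> X S]
XS => rS   [X -> r]
rS => rXS   [S -> X S]
rXS => rrS   [X -> r]
rrS => rrXS   [S -> X S]
rrXS => rrrS   [X -> r]
rrrS => rrrXS   [S -> X S]
rrrXS => rrrrS   [X -> r]
rrrrS => rrrrh   [S -> h]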